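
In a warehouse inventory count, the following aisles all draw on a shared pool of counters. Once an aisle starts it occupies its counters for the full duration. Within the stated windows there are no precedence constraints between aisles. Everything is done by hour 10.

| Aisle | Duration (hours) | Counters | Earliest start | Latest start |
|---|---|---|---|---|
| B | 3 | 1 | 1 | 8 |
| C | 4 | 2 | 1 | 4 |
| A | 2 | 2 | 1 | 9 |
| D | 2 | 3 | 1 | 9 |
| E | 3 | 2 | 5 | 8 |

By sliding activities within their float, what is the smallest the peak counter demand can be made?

4

Early-start (B@1, C@1, A@1, D@1, E@5) gives peak 8: h1:8  h2:8  h3:3  h4:2  h5:2  h6:2  h7:2  h8:0  h9:0  h10:0.
Shift A→4, D→6, E→8.
Schedule B@1, C@1, A@4, D@6, E@8: h1:3  h2:3  h3:3  h4:4  h5:2  h6:3  h7:3  h8:2  h9:2  h10:2 — peak 4.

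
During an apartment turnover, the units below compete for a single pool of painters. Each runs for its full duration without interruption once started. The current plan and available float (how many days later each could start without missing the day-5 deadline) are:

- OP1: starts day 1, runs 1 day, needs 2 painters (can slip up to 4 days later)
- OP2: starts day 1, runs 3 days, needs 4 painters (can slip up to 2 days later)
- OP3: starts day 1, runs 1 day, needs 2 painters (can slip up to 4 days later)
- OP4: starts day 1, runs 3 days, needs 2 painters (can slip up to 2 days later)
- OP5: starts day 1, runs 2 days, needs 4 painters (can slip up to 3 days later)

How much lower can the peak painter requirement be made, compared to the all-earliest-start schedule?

8

Early-start peak: d1:14  d2:10  d3:6  d4:0  d5:0 ⇒ 14.
Leveled (OP1@1, OP2@1, OP3@2, OP4@3, OP5@4): d1:6  d2:6  d3:6  d4:6  d5:6 ⇒ 6.
Reduction 14 − 6 = 8.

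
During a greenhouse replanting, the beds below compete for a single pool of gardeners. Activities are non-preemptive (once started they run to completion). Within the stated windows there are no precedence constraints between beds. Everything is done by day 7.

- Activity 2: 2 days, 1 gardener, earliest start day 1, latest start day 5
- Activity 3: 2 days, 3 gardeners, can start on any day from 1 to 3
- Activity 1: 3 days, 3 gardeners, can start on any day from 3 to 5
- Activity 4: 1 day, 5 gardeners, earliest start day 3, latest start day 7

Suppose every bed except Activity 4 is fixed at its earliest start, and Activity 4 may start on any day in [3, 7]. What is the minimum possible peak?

5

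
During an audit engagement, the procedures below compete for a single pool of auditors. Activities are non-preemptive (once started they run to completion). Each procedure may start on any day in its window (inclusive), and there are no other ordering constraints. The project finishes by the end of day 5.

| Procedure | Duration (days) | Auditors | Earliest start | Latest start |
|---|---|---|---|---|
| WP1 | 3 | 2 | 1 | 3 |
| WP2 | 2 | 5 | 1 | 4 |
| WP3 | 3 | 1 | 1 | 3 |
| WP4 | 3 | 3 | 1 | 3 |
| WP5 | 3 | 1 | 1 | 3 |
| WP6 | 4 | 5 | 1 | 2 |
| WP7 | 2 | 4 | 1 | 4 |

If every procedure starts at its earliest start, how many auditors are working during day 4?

5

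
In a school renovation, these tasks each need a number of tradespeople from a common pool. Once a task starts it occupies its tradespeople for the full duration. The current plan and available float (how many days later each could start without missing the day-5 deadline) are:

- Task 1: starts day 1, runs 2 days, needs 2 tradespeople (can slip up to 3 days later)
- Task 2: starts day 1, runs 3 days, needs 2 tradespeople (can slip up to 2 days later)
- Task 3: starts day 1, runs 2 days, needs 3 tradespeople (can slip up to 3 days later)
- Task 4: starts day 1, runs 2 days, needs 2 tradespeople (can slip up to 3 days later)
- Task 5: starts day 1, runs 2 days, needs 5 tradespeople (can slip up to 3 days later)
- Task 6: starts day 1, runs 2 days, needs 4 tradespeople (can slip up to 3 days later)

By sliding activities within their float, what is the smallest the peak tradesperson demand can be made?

9

Early-start (Task 1@1, Task 2@1, Task 3@1, Task 4@1, Task 5@1, Task 6@1) gives peak 18: d1:18  d2:18  d3:2  d4:0  d5:0.
Shift Task 5→3, Task 6→4.
Schedule Task 1@1, Task 2@1, Task 3@1, Task 4@1, Task 5@3, Task 6@4: d1:9  d2:9  d3:7  d4:9  d5:4 — peak 9.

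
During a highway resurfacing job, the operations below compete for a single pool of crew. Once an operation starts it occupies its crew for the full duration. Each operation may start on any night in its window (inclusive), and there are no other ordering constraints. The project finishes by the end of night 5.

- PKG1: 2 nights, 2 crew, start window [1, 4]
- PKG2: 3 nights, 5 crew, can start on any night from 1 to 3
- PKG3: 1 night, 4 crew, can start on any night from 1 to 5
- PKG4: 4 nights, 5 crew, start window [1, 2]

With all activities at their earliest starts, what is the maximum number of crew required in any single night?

16

Early-start schedule: PKG1@1, PKG2@1, PKG3@1, PKG4@1.
Load per night: night 1: 16, night 2: 12, night 3: 10, night 4: 5, night 5: 0.
Peak is 16.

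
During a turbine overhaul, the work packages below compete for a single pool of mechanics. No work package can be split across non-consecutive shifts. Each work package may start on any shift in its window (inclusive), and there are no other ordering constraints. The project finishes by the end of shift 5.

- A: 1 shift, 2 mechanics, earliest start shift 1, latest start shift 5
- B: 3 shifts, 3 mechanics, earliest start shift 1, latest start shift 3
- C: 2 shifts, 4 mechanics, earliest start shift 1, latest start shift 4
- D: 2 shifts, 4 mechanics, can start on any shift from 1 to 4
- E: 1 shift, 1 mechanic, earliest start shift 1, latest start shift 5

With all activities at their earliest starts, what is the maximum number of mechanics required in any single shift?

Early-start schedule: A@1, B@1, C@1, D@1, E@1.
Load per shift: shift 1: 14, shift 2: 11, shift 3: 3, shift 4: 0, shift 5: 0.
Peak is 14.

14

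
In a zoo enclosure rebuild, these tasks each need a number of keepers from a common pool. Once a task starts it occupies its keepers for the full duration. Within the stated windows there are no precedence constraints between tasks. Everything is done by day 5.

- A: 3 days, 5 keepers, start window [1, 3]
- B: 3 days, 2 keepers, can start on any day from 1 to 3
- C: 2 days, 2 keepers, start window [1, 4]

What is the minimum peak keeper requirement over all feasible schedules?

7

Early-start (A@1, B@1, C@1) gives peak 9: d1:9  d2:9  d3:7  d4:0  d5:0.
Shift C→4.
Schedule A@1, B@1, C@4: d1:7  d2:7  d3:7  d4:2  d5:2 — peak 7.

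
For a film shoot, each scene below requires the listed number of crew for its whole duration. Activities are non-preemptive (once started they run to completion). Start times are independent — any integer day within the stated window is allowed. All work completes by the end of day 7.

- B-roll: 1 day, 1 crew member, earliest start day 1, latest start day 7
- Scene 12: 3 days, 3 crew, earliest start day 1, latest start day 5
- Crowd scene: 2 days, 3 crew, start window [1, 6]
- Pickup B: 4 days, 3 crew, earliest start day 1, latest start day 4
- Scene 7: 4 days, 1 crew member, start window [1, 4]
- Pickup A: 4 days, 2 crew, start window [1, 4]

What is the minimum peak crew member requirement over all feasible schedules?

Early-start (B-roll@1, Scene 12@1, Crowd scene@1, Pickup B@1, Scene 7@1, Pickup A@1) gives peak 13: d1:13  d2:12  d3:9  d4:6  d5:0  d6:0  d7:0.
Shift Crowd scene→2, Pickup B→4, Scene 7→4, Pickup A→4.
Schedule B-roll@1, Scene 12@1, Crowd scene@2, Pickup B@4, Scene 7@4, Pickup A@4: d1:4  d2:6  d3:6  d4:6  d5:6  d6:6  d7:6 — peak 6.
Total crew member-days = 40 over 7 days ⇒ peak ≥ ⌈40/7⌉ = 6, so 6 is optimal.

6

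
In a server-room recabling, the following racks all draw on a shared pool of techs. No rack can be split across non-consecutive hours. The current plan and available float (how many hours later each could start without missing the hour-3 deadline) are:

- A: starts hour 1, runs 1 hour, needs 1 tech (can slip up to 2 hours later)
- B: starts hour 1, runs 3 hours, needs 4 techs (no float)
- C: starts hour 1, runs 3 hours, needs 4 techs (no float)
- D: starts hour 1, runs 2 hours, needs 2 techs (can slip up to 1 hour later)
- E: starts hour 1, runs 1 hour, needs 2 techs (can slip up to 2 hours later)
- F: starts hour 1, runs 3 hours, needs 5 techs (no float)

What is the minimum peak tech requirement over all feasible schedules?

Early-start (A@1, B@1, C@1, D@1, E@1, F@1) gives peak 18: h1:18  h2:15  h3:13.
Shift E→3.
Schedule A@1, B@1, C@1, D@1, E@3, F@1: h1:16  h2:15  h3:15 — peak 16.
Total tech-hours = 46 over 3 hours ⇒ peak ≥ ⌈46/3⌉ = 16, so 16 is optimal.

16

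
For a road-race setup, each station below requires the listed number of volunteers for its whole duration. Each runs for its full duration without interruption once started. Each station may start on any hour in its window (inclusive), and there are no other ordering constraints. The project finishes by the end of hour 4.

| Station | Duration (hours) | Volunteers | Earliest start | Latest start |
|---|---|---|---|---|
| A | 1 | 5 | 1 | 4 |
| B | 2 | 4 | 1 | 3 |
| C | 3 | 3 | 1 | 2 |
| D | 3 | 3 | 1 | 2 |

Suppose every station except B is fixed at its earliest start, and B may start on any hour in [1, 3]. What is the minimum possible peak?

B@1: h1:15  h2:10  h3:6  h4:0 → peak 15
B@2: h1:11  h2:10  h3:10  h4:0 → peak 11
B@3: h1:11  h2:6  h3:10  h4:4 → peak 11
Best is B@2, peak 11.

11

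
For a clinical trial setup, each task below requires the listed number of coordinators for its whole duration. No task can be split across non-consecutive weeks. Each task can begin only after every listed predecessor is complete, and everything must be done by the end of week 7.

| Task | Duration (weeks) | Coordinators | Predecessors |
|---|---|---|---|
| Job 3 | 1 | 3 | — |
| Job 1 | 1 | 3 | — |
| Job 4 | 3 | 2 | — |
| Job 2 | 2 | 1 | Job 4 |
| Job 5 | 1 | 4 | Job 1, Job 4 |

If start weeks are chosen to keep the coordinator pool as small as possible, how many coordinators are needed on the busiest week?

4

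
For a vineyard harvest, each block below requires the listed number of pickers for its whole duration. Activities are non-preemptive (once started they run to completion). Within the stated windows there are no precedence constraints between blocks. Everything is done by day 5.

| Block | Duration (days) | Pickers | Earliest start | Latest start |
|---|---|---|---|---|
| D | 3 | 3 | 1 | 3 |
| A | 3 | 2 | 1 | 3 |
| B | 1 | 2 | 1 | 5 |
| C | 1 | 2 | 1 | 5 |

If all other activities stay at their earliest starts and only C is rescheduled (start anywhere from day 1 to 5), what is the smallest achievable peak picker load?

7

C@1: d1:9  d2:5  d3:5  d4:0  d5:0 → peak 9
C@2: d1:7  d2:7  d3:5  d4:0  d5:0 → peak 7
C@3: d1:7  d2:5  d3:7  d4:0  d5:0 → peak 7
C@4: d1:7  d2:5  d3:5  d4:2  d5:0 → peak 7
C@5: d1:7  d2:5  d3:5  d4:0  d5:2 → peak 7
Best is C@2, peak 7.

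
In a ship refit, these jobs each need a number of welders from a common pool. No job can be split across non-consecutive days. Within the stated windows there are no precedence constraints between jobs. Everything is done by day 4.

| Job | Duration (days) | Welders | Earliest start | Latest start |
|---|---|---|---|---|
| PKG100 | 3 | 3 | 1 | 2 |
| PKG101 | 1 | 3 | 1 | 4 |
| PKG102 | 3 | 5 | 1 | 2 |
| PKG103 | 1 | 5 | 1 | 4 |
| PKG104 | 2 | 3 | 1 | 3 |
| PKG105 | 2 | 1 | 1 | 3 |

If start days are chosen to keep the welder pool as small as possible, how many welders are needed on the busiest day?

Early-start (PKG100@1, PKG101@1, PKG102@1, PKG103@1, PKG104@1, PKG105@1) gives peak 20: d1:20  d2:12  d3:8  d4:0.
Shift PKG102→2, PKG103→4, PKG105→3.
Schedule PKG100@1, PKG101@1, PKG102@2, PKG103@4, PKG104@1, PKG105@3: d1:9  d2:11  d3:9  d4:11 — peak 11.

11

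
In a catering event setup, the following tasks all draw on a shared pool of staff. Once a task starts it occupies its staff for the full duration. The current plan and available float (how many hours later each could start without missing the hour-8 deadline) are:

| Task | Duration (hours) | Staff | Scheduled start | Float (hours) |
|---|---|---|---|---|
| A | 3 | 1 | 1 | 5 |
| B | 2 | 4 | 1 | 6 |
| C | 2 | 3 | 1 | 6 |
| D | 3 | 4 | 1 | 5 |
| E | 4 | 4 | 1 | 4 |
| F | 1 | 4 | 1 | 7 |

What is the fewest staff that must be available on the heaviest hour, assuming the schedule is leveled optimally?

Early-start (A@1, B@1, C@1, D@1, E@1, F@1) gives peak 20: h1:20  h2:16  h3:9  h4:4  h5:0  h6:0  h7:0  h8:0.
Shift D→3, E→4, F→6.
Schedule A@1, B@1, C@1, D@3, E@4, F@6: h1:8  h2:8  h3:5  h4:8  h5:8  h6:8  h7:4  h8:0 — peak 8.

8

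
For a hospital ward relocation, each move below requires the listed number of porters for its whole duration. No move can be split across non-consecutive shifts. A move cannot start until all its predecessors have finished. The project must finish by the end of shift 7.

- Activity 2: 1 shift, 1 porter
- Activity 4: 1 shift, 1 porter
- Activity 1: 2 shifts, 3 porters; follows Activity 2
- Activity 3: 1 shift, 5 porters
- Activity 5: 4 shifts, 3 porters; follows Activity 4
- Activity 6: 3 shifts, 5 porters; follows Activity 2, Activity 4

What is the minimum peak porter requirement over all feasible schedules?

Early-start (Activity 2@1, Activity 4@1, Activity 1@2, Activity 3@1, Activity 5@2, Activity 6@2) gives peak 11: s1:7  s2:11  s3:11  s4:8  s5:3  s6:0  s7:0.
Shift Activity 6→4.
Schedule Activity 2@1, Activity 4@1, Activity 1@2, Activity 3@1, Activity 5@2, Activity 6@4: s1:7  s2:6  s3:6  s4:8  s5:8  s6:5  s7:0 — peak 8.

8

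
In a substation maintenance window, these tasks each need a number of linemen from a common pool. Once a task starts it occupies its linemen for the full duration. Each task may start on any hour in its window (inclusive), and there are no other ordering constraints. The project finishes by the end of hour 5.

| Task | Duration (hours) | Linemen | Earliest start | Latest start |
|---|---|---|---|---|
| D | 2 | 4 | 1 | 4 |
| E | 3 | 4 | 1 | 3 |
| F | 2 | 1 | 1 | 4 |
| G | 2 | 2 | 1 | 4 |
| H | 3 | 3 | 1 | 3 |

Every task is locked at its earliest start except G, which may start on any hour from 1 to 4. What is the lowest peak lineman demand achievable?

G@1: h1:14  h2:14  h3:7  h4:0  h5:0 → peak 14
G@2: h1:12  h2:14  h3:9  h4:0  h5:0 → peak 14
G@3: h1:12  h2:12  h3:9  h4:2  h5:0 → peak 12
G@4: h1:12  h2:12  h3:7  h4:2  h5:2 → peak 12
Best is G@3, peak 12.

12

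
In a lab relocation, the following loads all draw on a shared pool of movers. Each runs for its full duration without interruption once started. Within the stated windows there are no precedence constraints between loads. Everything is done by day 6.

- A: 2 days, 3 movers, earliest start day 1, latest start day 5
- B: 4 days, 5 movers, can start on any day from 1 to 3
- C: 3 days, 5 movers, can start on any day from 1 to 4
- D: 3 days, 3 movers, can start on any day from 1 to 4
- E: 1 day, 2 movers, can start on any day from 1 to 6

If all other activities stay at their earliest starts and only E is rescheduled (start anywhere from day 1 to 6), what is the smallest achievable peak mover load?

16

E@1: d1:18  d2:16  d3:13  d4:5  d5:0  d6:0 → peak 18
E@2: d1:16  d2:18  d3:13  d4:5  d5:0  d6:0 → peak 18
E@3: d1:16  d2:16  d3:15  d4:5  d5:0  d6:0 → peak 16
E@4: d1:16  d2:16  d3:13  d4:7  d5:0  d6:0 → peak 16
E@5: d1:16  d2:16  d3:13  d4:5  d5:2  d6:0 → peak 16
E@6: d1:16  d2:16  d3:13  d4:5  d5:0  d6:2 → peak 16
Best is E@3, peak 16.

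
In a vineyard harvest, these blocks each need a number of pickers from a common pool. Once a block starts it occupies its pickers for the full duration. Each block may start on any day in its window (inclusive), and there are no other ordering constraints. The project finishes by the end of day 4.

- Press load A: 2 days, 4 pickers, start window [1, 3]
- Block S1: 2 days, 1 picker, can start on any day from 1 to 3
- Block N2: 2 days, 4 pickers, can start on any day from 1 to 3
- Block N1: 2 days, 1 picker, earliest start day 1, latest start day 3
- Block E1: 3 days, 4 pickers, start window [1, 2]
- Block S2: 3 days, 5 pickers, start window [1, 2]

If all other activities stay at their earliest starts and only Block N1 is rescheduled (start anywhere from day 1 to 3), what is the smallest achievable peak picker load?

18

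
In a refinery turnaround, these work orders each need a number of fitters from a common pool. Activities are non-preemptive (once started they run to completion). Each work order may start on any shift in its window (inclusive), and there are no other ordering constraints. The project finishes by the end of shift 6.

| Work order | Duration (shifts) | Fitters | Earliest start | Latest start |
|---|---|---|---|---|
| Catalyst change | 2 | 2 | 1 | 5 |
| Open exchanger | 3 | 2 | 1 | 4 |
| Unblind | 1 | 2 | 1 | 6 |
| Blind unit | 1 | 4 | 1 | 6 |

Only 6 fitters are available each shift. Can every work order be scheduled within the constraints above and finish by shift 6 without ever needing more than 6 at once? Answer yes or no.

yes

Schedule Catalyst change@1, Open exchanger@1, Unblind@3, Blind unit@4: s1:4  s2:4  s3:4  s4:4  s5:0  s6:0 — peak 4 ≤ 6.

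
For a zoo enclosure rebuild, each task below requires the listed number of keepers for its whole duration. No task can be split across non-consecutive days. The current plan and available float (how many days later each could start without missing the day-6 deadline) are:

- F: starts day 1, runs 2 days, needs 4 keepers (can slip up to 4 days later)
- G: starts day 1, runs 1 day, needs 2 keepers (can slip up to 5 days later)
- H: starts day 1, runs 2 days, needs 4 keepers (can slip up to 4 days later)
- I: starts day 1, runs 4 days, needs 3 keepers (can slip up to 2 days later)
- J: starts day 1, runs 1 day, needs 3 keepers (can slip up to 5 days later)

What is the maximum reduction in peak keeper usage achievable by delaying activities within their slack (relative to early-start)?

9

Early-start peak: d1:16  d2:11  d3:3  d4:3  d5:0  d6:0 ⇒ 16.
Leveled (F@1, G@1, H@3, I@2, J@5): d1:6  d2:7  d3:7  d4:7  d5:6  d6:0 ⇒ 7.
Reduction 16 − 7 = 9.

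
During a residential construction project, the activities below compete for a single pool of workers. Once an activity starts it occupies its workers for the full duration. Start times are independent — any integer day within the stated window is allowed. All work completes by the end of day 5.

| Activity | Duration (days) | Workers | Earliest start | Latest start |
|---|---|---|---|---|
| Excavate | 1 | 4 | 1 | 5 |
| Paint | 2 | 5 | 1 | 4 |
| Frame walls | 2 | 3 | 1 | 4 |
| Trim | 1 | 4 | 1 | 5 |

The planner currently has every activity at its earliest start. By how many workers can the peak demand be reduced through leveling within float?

9

Early-start peak: d1:16  d2:8  d3:0  d4:0  d5:0 ⇒ 16.
Leveled (Excavate@1, Paint@2, Frame walls@4, Trim@4): d1:4  d2:5  d3:5  d4:7  d5:3 ⇒ 7.
Reduction 16 − 7 = 9.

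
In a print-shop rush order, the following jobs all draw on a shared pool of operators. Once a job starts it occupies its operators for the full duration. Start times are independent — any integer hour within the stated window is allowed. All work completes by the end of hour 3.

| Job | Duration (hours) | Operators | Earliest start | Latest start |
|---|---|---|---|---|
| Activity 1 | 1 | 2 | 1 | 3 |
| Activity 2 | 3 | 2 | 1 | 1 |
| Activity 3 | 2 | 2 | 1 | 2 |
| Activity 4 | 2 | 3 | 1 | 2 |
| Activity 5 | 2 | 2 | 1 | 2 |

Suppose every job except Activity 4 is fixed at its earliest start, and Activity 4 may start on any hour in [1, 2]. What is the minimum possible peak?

Activity 4@1: h1:11  h2:9  h3:2 → peak 11
Activity 4@2: h1:8  h2:9  h3:5 → peak 9
Best is Activity 4@2, peak 9.

9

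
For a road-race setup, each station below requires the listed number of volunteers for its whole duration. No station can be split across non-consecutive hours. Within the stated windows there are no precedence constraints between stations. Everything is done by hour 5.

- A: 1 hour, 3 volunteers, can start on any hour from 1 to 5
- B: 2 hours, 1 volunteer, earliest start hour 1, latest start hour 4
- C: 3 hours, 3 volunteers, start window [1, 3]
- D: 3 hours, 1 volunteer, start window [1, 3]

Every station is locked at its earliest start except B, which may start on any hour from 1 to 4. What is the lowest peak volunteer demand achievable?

B@1: h1:8  h2:5  h3:4  h4:0  h5:0 → peak 8
B@2: h1:7  h2:5  h3:5  h4:0  h5:0 → peak 7
B@3: h1:7  h2:4  h3:5  h4:1  h5:0 → peak 7
B@4: h1:7  h2:4  h3:4  h4:1  h5:1 → peak 7
Best is B@2, peak 7.

7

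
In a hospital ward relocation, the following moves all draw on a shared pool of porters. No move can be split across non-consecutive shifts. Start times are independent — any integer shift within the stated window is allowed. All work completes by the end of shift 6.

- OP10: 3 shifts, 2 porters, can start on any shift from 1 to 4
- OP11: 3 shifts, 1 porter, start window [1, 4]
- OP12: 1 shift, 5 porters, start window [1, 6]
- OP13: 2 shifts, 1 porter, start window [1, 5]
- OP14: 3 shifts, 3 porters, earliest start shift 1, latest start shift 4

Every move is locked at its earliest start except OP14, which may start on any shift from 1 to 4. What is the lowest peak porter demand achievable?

9

OP14@1: s1:12  s2:7  s3:6  s4:0  s5:0  s6:0 → peak 12
OP14@2: s1:9  s2:7  s3:6  s4:3  s5:0  s6:0 → peak 9
OP14@3: s1:9  s2:4  s3:6  s4:3  s5:3  s6:0 → peak 9
OP14@4: s1:9  s2:4  s3:3  s4:3  s5:3  s6:3 → peak 9
Best is OP14@2, peak 9.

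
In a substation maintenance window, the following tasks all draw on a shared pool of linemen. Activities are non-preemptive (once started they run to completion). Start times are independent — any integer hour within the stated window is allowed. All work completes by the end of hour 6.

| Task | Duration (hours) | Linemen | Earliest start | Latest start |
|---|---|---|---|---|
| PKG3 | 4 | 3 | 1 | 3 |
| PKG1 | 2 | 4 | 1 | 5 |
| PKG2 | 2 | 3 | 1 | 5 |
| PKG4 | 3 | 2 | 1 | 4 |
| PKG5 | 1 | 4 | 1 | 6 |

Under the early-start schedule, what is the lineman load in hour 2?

At early start, hour 2 has: PKG3, PKG1, PKG2, PKG4.
Demand: 3 + 4 + 3 + 2 = 12.

12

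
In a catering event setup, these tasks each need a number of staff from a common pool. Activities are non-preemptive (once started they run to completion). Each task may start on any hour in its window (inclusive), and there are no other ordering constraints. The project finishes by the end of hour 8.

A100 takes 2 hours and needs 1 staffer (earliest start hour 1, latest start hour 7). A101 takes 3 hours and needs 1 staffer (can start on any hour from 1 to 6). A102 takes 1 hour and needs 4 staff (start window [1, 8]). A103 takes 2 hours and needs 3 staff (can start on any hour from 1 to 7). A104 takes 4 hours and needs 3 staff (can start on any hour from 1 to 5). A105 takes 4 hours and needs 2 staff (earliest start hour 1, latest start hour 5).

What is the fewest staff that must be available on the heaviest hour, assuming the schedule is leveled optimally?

5

Early-start (A100@1, A101@1, A102@1, A103@1, A104@1, A105@1) gives peak 14: h1:14  h2:10  h3:6  h4:5  h5:0  h6:0  h7:0  h8:0.
Shift A102→3, A104→4, A105→4.
Schedule A100@1, A101@1, A102@3, A103@1, A104@4, A105@4: h1:5  h2:5  h3:5  h4:5  h5:5  h6:5  h7:5  h8:0 — peak 5.
Total staffer-hours = 35 over 8 hours ⇒ peak ≥ ⌈35/8⌉ = 5, so 5 is optimal.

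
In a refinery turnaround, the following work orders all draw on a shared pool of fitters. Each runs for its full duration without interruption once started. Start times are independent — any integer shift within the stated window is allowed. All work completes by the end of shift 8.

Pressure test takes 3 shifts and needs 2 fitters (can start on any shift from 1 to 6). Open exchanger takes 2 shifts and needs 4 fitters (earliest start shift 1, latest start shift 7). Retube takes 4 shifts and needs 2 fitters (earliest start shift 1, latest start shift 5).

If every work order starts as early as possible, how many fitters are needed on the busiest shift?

8

Early-start schedule: Pressure test@1, Open exchanger@1, Retube@1.
Load per shift: shift 1: 8, shift 2: 8, shift 3: 4, shift 4: 2, shift 5: 0, shift 6: 0, shift 7: 0, shift 8: 0.
Peak is 8.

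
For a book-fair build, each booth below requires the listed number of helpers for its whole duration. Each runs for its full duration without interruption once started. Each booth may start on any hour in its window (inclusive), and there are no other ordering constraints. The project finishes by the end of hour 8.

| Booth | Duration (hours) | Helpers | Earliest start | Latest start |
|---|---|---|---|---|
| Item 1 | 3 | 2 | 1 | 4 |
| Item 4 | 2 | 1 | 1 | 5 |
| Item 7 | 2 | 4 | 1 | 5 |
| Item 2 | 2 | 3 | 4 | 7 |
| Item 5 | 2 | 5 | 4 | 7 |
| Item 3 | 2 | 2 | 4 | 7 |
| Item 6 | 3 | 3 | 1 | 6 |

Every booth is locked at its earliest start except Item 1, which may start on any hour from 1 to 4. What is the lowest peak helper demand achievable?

Item 1@1: h1:10  h2:10  h3:5  h4:10  h5:10  h6:0  h7:0  h8:0 → peak 10
Item 1@2: h1:8  h2:10  h3:5  h4:12  h5:10  h6:0  h7:0  h8:0 → peak 12
Item 1@3: h1:8  h2:8  h3:5  h4:12  h5:12  h6:0  h7:0  h8:0 → peak 12
Item 1@4: h1:8  h2:8  h3:3  h4:12  h5:12  h6:2  h7:0  h8:0 → peak 12
Best is Item 1@1, peak 10.

10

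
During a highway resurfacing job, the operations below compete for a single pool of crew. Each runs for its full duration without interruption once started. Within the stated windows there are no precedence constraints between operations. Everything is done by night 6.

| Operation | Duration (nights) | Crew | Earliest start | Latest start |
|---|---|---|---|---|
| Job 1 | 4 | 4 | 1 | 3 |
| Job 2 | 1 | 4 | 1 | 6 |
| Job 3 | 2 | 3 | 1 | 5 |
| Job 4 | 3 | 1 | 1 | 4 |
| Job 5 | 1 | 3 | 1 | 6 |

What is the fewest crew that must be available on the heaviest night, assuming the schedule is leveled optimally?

7

Early-start (Job 1@1, Job 2@1, Job 3@1, Job 4@1, Job 5@1) gives peak 15: n1:15  n2:8  n3:5  n4:4  n5:0  n6:0.
Shift Job 2→5, Job 4→3, Job 5→6.
Schedule Job 1@1, Job 2@5, Job 3@1, Job 4@3, Job 5@6: n1:7  n2:7  n3:5  n4:5  n5:5  n6:3 — peak 7.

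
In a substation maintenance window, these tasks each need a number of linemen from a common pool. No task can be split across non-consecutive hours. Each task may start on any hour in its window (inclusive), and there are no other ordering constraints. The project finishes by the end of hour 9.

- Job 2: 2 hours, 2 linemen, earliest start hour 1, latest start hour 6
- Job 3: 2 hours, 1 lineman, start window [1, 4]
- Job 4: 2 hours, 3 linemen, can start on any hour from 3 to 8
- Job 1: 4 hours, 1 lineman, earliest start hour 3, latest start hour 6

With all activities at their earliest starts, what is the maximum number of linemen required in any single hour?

Early-start schedule: Job 2@1, Job 3@1, Job 4@3, Job 1@3.
Load per hour: hour 1: 3, hour 2: 3, hour 3: 4, hour 4: 4, hour 5: 1, hour 6: 1, hour 7: 0, hour 8: 0, hour 9: 0.
Peak is 4.

4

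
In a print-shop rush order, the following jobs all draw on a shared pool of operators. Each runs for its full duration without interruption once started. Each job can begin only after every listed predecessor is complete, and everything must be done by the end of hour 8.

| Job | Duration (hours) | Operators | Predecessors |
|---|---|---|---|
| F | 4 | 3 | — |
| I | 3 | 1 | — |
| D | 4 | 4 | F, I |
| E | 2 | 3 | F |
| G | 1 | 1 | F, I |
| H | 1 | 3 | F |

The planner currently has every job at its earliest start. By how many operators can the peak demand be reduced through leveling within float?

Early-start peak: h1:4  h2:4  h3:4  h4:3  h5:11  h6:7  h7:4  h8:4 ⇒ 11.
Leveled (F@1, I@1, D@5, E@5, G@7, H@8): h1:4  h2:4  h3:4  h4:3  h5:7  h6:7  h7:5  h8:7 ⇒ 7.
Reduction 11 − 7 = 4.

4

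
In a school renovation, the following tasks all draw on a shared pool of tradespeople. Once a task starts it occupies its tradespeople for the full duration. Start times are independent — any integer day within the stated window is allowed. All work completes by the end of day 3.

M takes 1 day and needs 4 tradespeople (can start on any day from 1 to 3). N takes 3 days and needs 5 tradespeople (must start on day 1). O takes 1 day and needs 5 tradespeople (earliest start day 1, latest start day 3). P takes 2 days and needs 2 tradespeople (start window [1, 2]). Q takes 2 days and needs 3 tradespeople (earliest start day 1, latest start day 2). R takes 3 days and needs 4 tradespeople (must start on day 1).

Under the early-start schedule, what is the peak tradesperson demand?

23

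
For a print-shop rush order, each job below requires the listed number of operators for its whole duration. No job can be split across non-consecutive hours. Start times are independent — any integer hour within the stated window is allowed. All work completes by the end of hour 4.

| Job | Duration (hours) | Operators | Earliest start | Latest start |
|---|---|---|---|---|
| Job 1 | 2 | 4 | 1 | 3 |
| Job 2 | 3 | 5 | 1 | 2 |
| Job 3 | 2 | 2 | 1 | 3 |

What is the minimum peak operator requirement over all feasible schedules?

9

Early-start (Job 1@1, Job 2@1, Job 3@1) gives peak 11: h1:11  h2:11  h3:5  h4:0.
Shift Job 3→3.
Schedule Job 1@1, Job 2@1, Job 3@3: h1:9  h2:9  h3:7  h4:2 — peak 9.
No arrangement of the 18 feasible schedules does better.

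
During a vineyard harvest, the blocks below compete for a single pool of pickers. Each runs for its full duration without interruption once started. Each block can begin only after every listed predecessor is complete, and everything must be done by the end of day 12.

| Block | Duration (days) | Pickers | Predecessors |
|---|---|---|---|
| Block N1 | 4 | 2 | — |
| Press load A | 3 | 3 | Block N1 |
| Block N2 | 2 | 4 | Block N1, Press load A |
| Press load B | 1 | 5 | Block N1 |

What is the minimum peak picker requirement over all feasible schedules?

Early-start (Block N1@1, Press load A@5, Block N2@8, Press load B@5) gives peak 8: d1:2  d2:2  d3:2  d4:2  d5:8  d6:3  d7:3  d8:4  d9:4  d10:0  d11:0  d12:0.
Shift Press load B→10.
Schedule Block N1@1, Press load A@5, Block N2@8, Press load B@10: d1:2  d2:2  d3:2  d4:2  d5:3  d6:3  d7:3  d8:4  d9:4  d10:5  d11:0  d12:0 — peak 5.

5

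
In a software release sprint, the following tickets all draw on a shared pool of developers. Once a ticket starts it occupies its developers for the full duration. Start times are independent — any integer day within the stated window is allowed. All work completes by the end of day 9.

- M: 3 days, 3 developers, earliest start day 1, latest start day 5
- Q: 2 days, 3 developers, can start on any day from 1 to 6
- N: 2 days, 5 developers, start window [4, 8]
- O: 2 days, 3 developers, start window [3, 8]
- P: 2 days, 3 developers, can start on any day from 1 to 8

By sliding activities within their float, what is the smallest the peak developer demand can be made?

Early-start (M@1, Q@1, N@4, O@3, P@1) gives peak 9: d1:9  d2:9  d3:6  d4:8  d5:5  d6:0  d7:0  d8:0  d9:0.
Shift O→6, P→6.
Schedule M@1, Q@1, N@4, O@6, P@6: d1:6  d2:6  d3:3  d4:5  d5:5  d6:6  d7:6  d8:0  d9:0 — peak 6.

6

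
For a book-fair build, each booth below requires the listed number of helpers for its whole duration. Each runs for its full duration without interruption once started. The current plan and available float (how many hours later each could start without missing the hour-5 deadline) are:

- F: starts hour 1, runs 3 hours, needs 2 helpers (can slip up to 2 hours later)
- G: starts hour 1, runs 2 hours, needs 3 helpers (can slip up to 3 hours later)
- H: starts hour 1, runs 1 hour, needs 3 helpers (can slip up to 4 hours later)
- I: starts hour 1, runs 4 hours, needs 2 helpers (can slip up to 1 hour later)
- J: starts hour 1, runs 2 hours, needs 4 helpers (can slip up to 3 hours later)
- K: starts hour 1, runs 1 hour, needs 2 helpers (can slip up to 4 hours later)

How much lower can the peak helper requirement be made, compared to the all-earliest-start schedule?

Early-start peak: h1:16  h2:11  h3:4  h4:2  h5:0 ⇒ 16.
Leveled (F@1, G@1, H@3, I@1, J@4, K@5): h1:7  h2:7  h3:7  h4:6  h5:6 ⇒ 7.
Reduction 16 − 7 = 9.

9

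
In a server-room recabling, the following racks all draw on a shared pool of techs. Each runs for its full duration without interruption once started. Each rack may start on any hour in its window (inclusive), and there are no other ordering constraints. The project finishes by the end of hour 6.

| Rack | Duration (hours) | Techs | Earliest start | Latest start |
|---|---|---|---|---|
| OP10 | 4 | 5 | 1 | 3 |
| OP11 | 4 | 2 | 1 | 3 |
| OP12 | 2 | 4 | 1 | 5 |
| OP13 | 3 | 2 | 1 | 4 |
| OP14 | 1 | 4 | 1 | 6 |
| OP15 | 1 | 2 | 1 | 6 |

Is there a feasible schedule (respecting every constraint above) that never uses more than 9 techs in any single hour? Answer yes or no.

Schedule OP10@1, OP11@1, OP12@5, OP13@1, OP14@5, OP15@4: h1:9  h2:9  h3:9  h4:9  h5:8  h6:4 — peak 9 ≤ 9.

yes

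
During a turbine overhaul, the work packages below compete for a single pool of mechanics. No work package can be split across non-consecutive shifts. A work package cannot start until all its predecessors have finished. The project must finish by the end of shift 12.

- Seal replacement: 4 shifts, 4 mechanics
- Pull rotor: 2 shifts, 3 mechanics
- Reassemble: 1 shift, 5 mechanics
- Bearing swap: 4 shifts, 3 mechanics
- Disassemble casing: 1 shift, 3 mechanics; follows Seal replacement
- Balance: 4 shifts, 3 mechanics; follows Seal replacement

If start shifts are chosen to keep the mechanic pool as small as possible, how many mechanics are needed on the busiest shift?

6

Early-start (Seal replacement@1, Pull rotor@1, Reassemble@1, Bearing swap@1, Disassemble casing@5, Balance@5) gives peak 15: s1:15  s2:10  s3:7  s4:7  s5:6  s6:3  s7:3  s8:3  s9:0  s10:0  s11:0  s12:0.
Shift Pull rotor→5, Reassemble→7, Bearing swap→8, Balance→8.
Schedule Seal replacement@1, Pull rotor@5, Reassemble@7, Bearing swap@8, Disassemble casing@5, Balance@8: s1:4  s2:4  s3:4  s4:4  s5:6  s6:3  s7:5  s8:6  s9:6  s10:6  s11:6  s12:0 — peak 6.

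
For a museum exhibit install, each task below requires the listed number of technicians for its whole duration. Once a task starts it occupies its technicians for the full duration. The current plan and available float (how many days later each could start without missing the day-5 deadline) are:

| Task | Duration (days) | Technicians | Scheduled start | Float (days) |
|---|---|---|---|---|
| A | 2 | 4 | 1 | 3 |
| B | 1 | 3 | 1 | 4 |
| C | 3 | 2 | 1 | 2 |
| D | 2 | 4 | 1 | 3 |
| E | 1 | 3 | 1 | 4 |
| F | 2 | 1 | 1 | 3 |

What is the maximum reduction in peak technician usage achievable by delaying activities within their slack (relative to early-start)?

Early-start peak: d1:17  d2:11  d3:2  d4:0  d5:0 ⇒ 17.
Leveled (A@1, B@1, C@2, D@3, E@5, F@2): d1:7  d2:7  d3:7  d4:6  d5:3 ⇒ 7.
Reduction 17 − 7 = 10.

10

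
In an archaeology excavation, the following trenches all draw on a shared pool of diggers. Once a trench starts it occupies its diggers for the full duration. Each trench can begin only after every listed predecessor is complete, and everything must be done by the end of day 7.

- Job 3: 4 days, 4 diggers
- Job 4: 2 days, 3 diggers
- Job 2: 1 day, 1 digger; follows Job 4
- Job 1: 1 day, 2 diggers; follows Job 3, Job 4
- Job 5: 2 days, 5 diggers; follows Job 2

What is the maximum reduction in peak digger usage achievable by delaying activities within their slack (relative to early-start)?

Early-start peak: d1:7  d2:7  d3:5  d4:9  d5:7  d6:0  d7:0 ⇒ 9.
Leveled (Job 3@1, Job 4@1, Job 2@3, Job 1@5, Job 5@5): d1:7  d2:7  d3:5  d4:4  d5:7  d6:5  d7:0 ⇒ 7.
Reduction 9 − 7 = 2.

2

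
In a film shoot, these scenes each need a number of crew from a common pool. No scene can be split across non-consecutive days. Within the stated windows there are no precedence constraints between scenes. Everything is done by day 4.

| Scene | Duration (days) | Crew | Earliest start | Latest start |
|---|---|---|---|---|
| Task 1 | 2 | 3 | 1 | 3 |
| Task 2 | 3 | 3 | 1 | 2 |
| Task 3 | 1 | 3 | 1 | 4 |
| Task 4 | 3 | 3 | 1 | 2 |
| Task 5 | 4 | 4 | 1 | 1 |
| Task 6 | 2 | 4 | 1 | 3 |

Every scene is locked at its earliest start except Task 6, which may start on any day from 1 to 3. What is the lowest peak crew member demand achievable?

Task 6@1: d1:20  d2:17  d3:10  d4:4 → peak 20
Task 6@2: d1:16  d2:17  d3:14  d4:4 → peak 17
Task 6@3: d1:16  d2:13  d3:14  d4:8 → peak 16
Best is Task 6@3, peak 16.

16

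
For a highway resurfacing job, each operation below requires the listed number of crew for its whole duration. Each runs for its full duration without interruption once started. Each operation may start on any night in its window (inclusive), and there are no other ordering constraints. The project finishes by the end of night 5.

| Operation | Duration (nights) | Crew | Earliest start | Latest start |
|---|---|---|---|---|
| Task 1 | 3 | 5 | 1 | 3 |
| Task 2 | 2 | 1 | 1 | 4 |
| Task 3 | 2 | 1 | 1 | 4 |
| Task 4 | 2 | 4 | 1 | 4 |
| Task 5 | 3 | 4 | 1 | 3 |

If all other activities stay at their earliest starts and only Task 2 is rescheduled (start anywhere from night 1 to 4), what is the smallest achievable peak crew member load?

Task 2@1: n1:15  n2:15  n3:9  n4:0  n5:0 → peak 15
Task 2@2: n1:14  n2:15  n3:10  n4:0  n5:0 → peak 15
Task 2@3: n1:14  n2:14  n3:10  n4:1  n5:0 → peak 14
Task 2@4: n1:14  n2:14  n3:9  n4:1  n5:1 → peak 14
Best is Task 2@3, peak 14.

14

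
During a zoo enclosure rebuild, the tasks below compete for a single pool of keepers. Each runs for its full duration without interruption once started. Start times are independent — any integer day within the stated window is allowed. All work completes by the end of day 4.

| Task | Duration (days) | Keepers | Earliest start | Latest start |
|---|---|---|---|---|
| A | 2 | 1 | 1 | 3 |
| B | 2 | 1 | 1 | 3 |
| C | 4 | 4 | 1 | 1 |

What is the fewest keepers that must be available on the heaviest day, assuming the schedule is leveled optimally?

Early-start (A@1, B@1, C@1) gives peak 6: d1:6  d2:6  d3:4  d4:4.
Shift B→3.
Schedule A@1, B@3, C@1: d1:5  d2:5  d3:5  d4:5 — peak 5.
Total keeper-days = 20 over 4 days ⇒ peak ≥ ⌈20/4⌉ = 5, so 5 is optimal.

5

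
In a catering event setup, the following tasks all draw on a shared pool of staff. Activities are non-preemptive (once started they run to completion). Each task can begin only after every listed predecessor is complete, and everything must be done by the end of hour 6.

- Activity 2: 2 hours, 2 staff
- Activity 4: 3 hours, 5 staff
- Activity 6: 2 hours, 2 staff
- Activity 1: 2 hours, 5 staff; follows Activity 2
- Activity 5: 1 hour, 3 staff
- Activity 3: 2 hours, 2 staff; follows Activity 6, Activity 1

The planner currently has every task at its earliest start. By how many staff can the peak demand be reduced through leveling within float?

2

Early-start peak: h1:12  h2:9  h3:10  h4:5  h5:2  h6:2 ⇒ 12.
Leveled (Activity 2@1, Activity 4@1, Activity 6@1, Activity 1@3, Activity 5@4, Activity 3@5): h1:9  h2:9  h3:10  h4:8  h5:2  h6:2 ⇒ 10.
Reduction 12 − 10 = 2.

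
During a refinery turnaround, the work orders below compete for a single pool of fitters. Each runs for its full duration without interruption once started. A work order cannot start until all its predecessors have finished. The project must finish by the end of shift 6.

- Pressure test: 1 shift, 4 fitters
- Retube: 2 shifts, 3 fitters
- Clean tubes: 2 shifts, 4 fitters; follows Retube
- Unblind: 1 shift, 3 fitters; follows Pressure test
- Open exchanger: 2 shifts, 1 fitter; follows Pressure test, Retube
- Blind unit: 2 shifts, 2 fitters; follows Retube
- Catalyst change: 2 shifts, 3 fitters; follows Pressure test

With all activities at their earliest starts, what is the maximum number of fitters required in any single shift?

10

Early-start schedule: Pressure test@1, Retube@1, Clean tubes@3, Unblind@2, Open exchanger@3, Blind unit@3, Catalyst change@2.
Load per shift: shift 1: 7, shift 2: 9, shift 3: 10, shift 4: 7, shift 5: 0, shift 6: 0.
Peak is 10.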